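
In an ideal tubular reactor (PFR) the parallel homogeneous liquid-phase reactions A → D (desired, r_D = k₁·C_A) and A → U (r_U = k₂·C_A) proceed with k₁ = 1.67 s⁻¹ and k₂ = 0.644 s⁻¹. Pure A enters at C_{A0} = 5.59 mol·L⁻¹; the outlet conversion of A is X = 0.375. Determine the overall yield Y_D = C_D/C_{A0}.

C_A = C_{A0}(1−X) = 3.494 mol·L⁻¹.
Both paths are first order in A, so the instantaneous fraction to D is constant: dC_D/d(−C_A) = k₁/(k₁+k₂) = 0.7217.
C_D = 0.7217·(C_{A0}−C_A) = 0.7217×2.096 = 1.51 mol·L⁻¹.
Y_D = C_D/C_{A0} = 1.513/5.59 = 0.271.

0.271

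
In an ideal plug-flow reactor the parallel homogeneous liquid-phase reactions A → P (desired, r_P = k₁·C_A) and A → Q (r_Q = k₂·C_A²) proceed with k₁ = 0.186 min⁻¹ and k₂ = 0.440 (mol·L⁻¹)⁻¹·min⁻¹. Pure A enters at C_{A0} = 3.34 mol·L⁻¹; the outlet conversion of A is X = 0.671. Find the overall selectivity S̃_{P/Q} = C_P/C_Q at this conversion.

0.206

C_A = C_{A0}(1−X) = 1.099 mol·L⁻¹.
Along a PFR/batch, dC_P/dC_A = −r_P/(r_P+r_Q) = −k₁/(k₁+k₂·C_A).
Integrating from C_{A0} to C_A: C_P = (0.186/0.440)·ln[(0.186+0.440·3.34)/(0.186+0.440·1.10)] = 0.4227·ln(1.656/0.6695) = 0.3827 mol·L⁻¹.
C_Q = (C_{A0}−C_A)−C_P = 1.858 mol·L⁻¹; S̃_{P/Q} = 0.3827/1.858 = 0.206.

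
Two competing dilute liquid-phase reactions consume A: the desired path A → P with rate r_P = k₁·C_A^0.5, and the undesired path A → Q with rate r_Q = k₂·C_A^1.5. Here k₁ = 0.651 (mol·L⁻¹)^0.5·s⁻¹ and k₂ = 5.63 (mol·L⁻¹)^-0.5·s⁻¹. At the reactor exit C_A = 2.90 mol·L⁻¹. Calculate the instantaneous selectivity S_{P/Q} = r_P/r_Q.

S_{P/Q} = r_P/r_Q = (k₁·C_A^0.5)/(k₂·C_A^1.5) = (k₁/k₂)·C_A⁻¹.
= (0.651×2.900^0.5) / (5.63×2.900^1.5) = 1.109/27.80 = 0.0399.
The undesired path is higher order in A, so low C_A (CSTR or dilute feed) favours P.

0.0399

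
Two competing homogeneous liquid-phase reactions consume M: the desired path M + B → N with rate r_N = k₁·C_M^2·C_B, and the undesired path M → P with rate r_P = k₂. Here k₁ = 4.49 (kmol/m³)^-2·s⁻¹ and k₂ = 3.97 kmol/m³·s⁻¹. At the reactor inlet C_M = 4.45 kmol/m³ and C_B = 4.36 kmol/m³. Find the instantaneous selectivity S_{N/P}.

S_{N/P} = r_N/r_P = (k₁·C_M^2·C_B)/(k₂) = (k₁/k₂)·C_M^2·C_B.
= (4.49×4.450^2×4.360) / (3.97) = 387.7/3.970 = 97.6.
Since the desired path is higher order in M, keeping C_M high (PFR or concentrated feed) favours N.

97.6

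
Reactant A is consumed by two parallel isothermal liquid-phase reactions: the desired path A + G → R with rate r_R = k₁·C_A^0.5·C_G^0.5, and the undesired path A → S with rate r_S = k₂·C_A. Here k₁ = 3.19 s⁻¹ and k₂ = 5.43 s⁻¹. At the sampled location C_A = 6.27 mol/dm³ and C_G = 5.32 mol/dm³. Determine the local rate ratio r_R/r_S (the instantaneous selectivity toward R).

S_{R/S} = r_R/r_S = (k₁·C_A^0.5·C_G^0.5)/(k₂·C_A) = (k₁/k₂)·C_A^-0.5·C_G^0.5.
= (3.19×6.270^0.5×5.320^0.5) / (5.43×6.270) = 18.42/34.05 = 0.541.
The undesired path is higher order in A, so low C_A (CSTR or dilute feed) favours R.

0.541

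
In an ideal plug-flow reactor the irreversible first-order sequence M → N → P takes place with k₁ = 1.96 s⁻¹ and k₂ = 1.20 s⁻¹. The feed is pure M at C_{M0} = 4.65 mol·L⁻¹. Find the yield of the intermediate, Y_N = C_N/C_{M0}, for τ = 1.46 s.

0.300

For first-order series with pure M initially, C_N(τ) = k₁C_{M0}/(k₂−k₁)·(e^(−k₁τ) − e^(−k₂τ)).
e^(−k₁τ) = e^(−1.96×1.46) = e^(−2.862) = 0.05718; e^(−k₂τ) = e^(−1.752) = 0.1734.
C_N = 1.96×4.65/(1.20−1.96) × (0.05718−0.1734) = (-11.99)×(-0.1162) = 1.394 mol·L⁻¹.
Y_N = C_N/C_{M0} = 1.394/4.65 = 0.300.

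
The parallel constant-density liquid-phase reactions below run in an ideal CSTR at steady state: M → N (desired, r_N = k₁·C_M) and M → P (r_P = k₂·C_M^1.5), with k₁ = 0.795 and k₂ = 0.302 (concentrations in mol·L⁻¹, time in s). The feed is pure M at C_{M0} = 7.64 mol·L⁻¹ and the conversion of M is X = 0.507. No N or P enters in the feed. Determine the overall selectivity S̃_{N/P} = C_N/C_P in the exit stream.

Exit C_M = C_{M0}(1−X) = 7.64×0.493 = 3.767 mol·L⁻¹.
A CSTR operates uniformly at the exit composition, giving r_N = 2.994 and r_P = 2.208 (each k·C_M^n at C_M = 3.767).
Overall selectivity = C_N/C_P = r_Nτ/(r_Pτ) = r_N/r_P = 1.36.

1.36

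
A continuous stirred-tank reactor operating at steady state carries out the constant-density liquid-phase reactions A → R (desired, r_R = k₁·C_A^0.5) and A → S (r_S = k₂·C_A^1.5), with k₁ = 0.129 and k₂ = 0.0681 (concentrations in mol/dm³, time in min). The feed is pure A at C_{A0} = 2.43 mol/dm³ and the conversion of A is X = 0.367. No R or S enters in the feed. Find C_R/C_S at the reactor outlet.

Exit C_A = C_{A0}(1−X) = 2.43×0.633 = 1.538 mol/dm³.
A CSTR operates uniformly at the exit composition, giving r_R = 0.1600 and r_S = 0.1299 (each k·C_A^n at C_A = 1.538).
Overall selectivity = C_R/C_S = r_Rτ/(r_Sτ) = r_R/r_S = 1.23.

1.23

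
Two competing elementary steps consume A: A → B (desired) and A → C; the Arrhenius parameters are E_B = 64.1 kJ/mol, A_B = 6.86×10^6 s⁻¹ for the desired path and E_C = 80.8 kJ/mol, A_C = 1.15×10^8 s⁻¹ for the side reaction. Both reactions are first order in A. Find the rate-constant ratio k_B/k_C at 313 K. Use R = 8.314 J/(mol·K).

36.5

Since both paths have the same order in A, the concentration cancels and S_{B/C} = k_B/k_C = (A_B/A_C)·exp[(E_C−E_B)/(RT)].
(E_C−E_B)/(RT) = (80.8−64.1)×10³/(8.314×313) = 16700/2602 = 6.417.
k_B/k_C = (6.86×10^6/1.15×10^8)·exp(6.417) = 0.05965 × 612.4 = 36.5.
Since E_B < E_C, lowering the temperature improves selectivity toward B.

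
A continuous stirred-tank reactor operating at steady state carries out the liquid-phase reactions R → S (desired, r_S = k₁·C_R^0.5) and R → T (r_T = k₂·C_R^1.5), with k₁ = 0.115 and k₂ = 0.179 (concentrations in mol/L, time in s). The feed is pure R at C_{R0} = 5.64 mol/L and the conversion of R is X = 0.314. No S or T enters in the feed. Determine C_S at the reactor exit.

Exit C_R = C_{R0}(1−X) = 5.64×0.686 = 3.869 mol/L.
A CSTR operates uniformly at the exit composition, giving r_S = 0.2262 and r_T = 1.362 (each k·C_R^n at C_R = 3.869).
Fraction of consumed R going to S: r_S/(r_S+r_T) = 0.1424.
C_S = 0.1424·C_{R0}·X = 0.1424×5.64×0.314 = 0.252 mol/L.

0.252 mol/L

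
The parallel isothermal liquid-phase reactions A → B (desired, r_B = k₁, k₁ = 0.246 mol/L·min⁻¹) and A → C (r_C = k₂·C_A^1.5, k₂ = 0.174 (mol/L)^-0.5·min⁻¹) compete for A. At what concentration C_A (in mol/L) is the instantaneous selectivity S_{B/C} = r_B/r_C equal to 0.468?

S_{B/C} = (k₁/k₂)·C_A^-1.5 ⇒ C_A = (S·k₂/k₁)^(1/(-1.5)).
= (0.468×0.174/0.246)^(-0.6667) = (0.3310)^(-0.6667) = 2.09 mol/L.

2.09 mol/L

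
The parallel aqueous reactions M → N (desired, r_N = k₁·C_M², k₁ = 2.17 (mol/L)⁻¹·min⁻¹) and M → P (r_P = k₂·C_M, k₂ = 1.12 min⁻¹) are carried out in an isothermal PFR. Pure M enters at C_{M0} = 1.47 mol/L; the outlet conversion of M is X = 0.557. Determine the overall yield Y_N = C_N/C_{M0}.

C_M = C_{M0}(1−X) = 0.6512 mol/L.
Along a PFR/batch, dC_P/dC_M = −r_P/(r_N+r_P) = −k₂/(k₂+k₁·C_M).
Integrating from C_{M0} to C_M: C_P = (1.12/2.17)·ln[(1.12+2.17·1.47)/(1.12+2.17·0.651)] = 0.5161·ln(4.310/2.533) = 0.2743 mol/L.
Then C_N = (C_{M0}−C_M) − C_P = 0.8188 − 0.2743 = 0.5445 mol/L.
Y_N = C_N/C_{M0} = 0.5445/1.47 = 0.370.

0.370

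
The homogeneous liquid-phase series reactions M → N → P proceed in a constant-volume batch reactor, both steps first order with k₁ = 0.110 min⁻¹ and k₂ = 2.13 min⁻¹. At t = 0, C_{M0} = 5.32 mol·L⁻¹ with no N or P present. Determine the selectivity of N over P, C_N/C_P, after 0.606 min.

1.26

Solving the coupled first-order balances gives C_N(t) = [k₁/(k₂−k₁)]·C_{M0}·(e^(−k₁t) − e^(−k₂t)).
e^(−k₁t) = e^(−0.110×0.606) = e^(−0.06666) = 0.9355; e^(−k₂t) = e^(−1.291) = 0.2751.
C_N = 0.110×5.32/(2.13−0.110) × (0.9355−0.2751) = 0.2897×0.6605 = 0.1913 mol·L⁻¹.
C_M = C_{M0}e^(−k₁t) = 4.977 mol·L⁻¹, so C_P = C_{M0}−C_M−C_N = 0.1517 mol·L⁻¹; C_N/C_P = 1.26.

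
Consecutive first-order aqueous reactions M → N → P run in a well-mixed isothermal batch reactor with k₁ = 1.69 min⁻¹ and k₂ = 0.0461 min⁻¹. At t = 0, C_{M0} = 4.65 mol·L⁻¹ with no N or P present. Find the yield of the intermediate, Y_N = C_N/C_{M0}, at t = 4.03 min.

The intermediate concentration in a first-order A→B→C sequence is C_N = k₁C_{M0}(e^(−k₁t) − e^(−k₂t))/(k₂−k₁).
e^(−k₁t) = e^(−1.69×4.03) = e^(−6.811) = 0.001102; e^(−k₂t) = e^(−0.1858) = 0.8305.
C_N = 1.69×4.65/(0.0461−1.69) × (0.001102−0.8305) = (-4.780)×(-0.8294) = 3.965 mol·L⁻¹.
Y_N = C_N/C_{M0} = 3.965/4.65 = 0.853.

0.853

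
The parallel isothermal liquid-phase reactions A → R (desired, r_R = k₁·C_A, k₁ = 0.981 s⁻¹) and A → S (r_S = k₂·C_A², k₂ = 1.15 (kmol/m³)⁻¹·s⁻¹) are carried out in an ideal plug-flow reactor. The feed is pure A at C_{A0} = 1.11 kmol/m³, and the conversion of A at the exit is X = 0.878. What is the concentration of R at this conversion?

0.585 kmol/m³

C_A = C_{A0}(1−X) = 0.1354 kmol/m³.
Along a PFR/batch, dC_R/dC_A = −r_R/(r_R+r_S) = −k₁/(k₁+k₂·C_A).
Integrating from C_{A0} to C_A: C_R = (0.981/1.15)·ln[(0.981+1.15·1.11)/(0.981+1.15·0.135)] = 0.8530·ln(2.257/1.137) = 0.5853 kmol/m³.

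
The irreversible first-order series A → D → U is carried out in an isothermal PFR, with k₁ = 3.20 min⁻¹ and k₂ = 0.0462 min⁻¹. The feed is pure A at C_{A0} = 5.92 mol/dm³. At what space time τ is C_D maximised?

1.34 min

The intermediate peaks when r₁ = r₂, i.e. k₁e^(−k₁τ) = k₂e^(−k₂τ), giving τ_opt = ln(k₂/k₁)/(k₂−k₁).
= ln(0.0462/3.20)/(0.0462−3.20) = ln(0.01444)/-3.154 = -4.238/-3.154 = 1.34 min.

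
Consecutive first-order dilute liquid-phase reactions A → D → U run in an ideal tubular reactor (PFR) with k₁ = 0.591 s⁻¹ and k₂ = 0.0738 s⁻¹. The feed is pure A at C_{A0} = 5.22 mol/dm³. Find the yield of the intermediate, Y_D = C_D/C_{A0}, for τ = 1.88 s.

For first-order series with pure A initially, C_D(τ) = k₁C_{A0}/(k₂−k₁)·(e^(−k₁τ) − e^(−k₂τ)).
e^(−k₁τ) = e^(−0.591×1.88) = e^(−1.111) = 0.3292; e^(−k₂τ) = e^(−0.1387) = 0.8705.
C_D = 0.591×5.22/(0.0738−0.591) × (0.3292−0.8705) = (-5.965)×(-0.5412) = 3.228 mol/dm³.
Y_D = C_D/C_{A0} = 3.228/5.22 = 0.618.

0.618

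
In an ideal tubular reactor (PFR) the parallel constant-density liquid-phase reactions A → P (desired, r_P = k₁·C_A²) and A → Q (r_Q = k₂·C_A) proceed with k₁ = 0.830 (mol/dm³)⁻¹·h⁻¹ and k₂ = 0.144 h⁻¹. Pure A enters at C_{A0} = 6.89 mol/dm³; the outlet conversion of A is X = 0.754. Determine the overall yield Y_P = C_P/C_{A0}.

0.721

C_A = C_{A0}(1−X) = 1.695 mol/dm³.
Along a PFR/batch, dC_Q/dC_A = −r_Q/(r_P+r_Q) = −k₂/(k₂+k₁·C_A).
Integrating from C_{A0} to C_A: C_Q = (0.144/0.830)·ln[(0.144+0.830·6.89)/(0.144+0.830·1.69)] = 0.1735·ln(5.863/1.551) = 0.2307 mol/dm³.
Then C_P = (C_{A0}−C_A) − C_Q = 5.195 − 0.2307 = 4.964 mol/dm³.
Y_P = C_P/C_{A0} = 4.964/6.89 = 0.721.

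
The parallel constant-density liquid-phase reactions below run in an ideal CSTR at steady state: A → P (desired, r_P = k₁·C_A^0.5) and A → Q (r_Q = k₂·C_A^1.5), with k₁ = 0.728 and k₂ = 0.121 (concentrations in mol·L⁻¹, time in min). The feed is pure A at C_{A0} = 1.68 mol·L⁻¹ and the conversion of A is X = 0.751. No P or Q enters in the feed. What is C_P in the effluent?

1.18 mol·L⁻¹

Exit C_A = C_{A0}(1−X) = 1.68×0.249 = 0.4183 mol·L⁻¹.
In a CSTR the entire volume is at exit conditions, so r_P = 0.728×0.4183^0.5 = 0.4709 and r_Q = 0.121×0.4183^1.5 = 0.03274.
Fraction of consumed A going to P: r_P/(r_P+r_Q) = 0.9350.
C_P = 0.9350·C_{A0}·X = 0.9350×1.68×0.751 = 1.18 mol·L⁻¹.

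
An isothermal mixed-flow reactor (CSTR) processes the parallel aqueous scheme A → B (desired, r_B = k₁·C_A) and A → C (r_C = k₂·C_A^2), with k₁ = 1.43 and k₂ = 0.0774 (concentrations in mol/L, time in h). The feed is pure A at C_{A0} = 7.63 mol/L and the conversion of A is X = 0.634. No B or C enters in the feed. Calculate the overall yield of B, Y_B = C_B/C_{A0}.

Exit C_A = C_{A0}(1−X) = 7.63×0.366 = 2.793 mol/L.
Rates in a CSTR are evaluated at the outlet concentration: r_B = 1.43×2.793 = 3.993, r_C = 0.0774×2.793^2 = 0.6036.
Fraction of consumed A going to B: r_B/(r_B+r_C) = 0.8687.
C_B = 0.8687·C_{A0}·X = 0.8687×7.63×0.634 = 4.20 mol/L; Y_B = C_B/C_{A0} = 0.551.

0.551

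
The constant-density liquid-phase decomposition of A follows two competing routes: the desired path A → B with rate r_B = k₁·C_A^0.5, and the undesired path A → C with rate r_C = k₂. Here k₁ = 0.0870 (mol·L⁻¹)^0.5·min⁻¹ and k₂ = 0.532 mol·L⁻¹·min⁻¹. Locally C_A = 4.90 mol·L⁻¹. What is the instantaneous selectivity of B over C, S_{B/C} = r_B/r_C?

0.362

S_{B/C} = r_B/r_C = (k₁·C_A^0.5)/(k₂) = (k₁/k₂)·C_A^0.5.
= (0.0870×4.900^0.5) / (0.532) = 0.1926/0.5320 = 0.362.
Since the desired path is higher order in A, keeping C_A high (PFR or concentrated feed) favours B.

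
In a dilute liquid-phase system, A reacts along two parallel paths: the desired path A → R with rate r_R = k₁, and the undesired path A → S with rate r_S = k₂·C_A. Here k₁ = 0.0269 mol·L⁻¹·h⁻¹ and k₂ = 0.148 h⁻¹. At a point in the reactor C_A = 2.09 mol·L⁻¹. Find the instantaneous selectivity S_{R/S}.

0.0870

S_{R/S} = r_R/r_S = (k₁)/(k₂·C_A) = (k₁/k₂)·C_A⁻¹.
= (0.0269) / (0.148×2.090) = 0.02690/0.3093 = 0.0870.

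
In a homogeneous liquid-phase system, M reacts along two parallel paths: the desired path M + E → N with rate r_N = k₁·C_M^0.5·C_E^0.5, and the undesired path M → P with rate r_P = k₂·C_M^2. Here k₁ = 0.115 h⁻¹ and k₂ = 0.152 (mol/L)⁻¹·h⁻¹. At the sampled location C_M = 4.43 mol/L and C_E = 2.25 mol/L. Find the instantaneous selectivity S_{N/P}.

S_{N/P} = r_N/r_P = (k₁·C_M^0.5·C_E^0.5)/(k₂·C_M^2) = (k₁/k₂)·C_M^-1.5·C_E^0.5.
= (0.115×4.430^0.5×2.250^0.5) / (0.152×4.430^2) = 0.3631/2.983 = 0.122.
The undesired path is higher order in M, so low C_M (CSTR or dilute feed) favours N.

0.122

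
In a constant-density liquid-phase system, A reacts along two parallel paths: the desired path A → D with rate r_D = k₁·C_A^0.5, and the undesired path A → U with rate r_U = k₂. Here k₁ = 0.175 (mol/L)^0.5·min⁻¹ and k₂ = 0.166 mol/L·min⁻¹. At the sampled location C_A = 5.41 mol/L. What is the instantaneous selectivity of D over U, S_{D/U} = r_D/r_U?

2.45

S_{D/U} = r_D/r_U = (k₁·C_A^0.5)/(k₂) = (k₁/k₂)·C_A^0.5.
= (0.175×5.410^0.5) / (0.166) = 0.4070/0.1660 = 2.45.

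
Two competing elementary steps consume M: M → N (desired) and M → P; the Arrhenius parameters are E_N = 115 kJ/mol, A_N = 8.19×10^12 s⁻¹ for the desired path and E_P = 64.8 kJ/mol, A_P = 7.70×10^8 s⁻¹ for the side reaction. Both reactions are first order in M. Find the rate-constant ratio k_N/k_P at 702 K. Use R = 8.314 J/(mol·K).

Since both paths have the same order in M, the concentration cancels and S_{N/P} = k_N/k_P = (A_N/A_P)·exp[(E_P−E_N)/(RT)].
(E_P−E_N)/(RT) = (64.8−115)×10³/(8.314×702) = -50200/5836 = -8.601.
k_N/k_P = (8.19×10^12/7.70×10^8)·exp(-8.601) = 10636 × 1.839×10^-4 = 1.96.
Since E_N > E_P, raising the temperature improves selectivity toward N.

1.96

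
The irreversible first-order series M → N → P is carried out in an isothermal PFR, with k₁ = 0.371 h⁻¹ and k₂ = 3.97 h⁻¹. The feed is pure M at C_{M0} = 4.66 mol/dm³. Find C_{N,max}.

0.341 mol/dm³

At the optimum, C_{N,max}/C_{M0} = (k₁/k₂)^[k₂/(k₂−k₁)].
= (0.371/3.97)^(3.97/(3.97−0.371)) = (0.09345)^(1.103) = 0.07319.
C_{N,max} = 0.07319×4.66 = 0.341 mol/dm³.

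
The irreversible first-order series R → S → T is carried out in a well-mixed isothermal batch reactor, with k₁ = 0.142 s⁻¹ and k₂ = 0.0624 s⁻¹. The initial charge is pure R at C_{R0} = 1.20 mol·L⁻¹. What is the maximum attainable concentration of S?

At the optimum, C_{S,max}/C_{R0} = (k₁/k₂)^[k₂/(k₂−k₁)].
= (0.142/0.0624)^(0.0624/(0.0624−0.142)) = (2.276)^(-0.7839) = 0.5249.
C_{S,max} = 0.5249×1.20 = 0.630 mol·L⁻¹.

0.630 mol·L⁻¹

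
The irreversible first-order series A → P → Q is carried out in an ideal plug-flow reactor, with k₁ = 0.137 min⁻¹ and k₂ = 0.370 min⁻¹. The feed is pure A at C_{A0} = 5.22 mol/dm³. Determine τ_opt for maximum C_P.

4.26 min

Setting dC_P/dτ = 0 gives τ_opt = ln(k₂/k₁)/(k₂−k₁).
= ln(0.370/0.137)/(0.370−0.137) = ln(2.701)/0.2330 = 0.9935/0.2330 = 4.26 min.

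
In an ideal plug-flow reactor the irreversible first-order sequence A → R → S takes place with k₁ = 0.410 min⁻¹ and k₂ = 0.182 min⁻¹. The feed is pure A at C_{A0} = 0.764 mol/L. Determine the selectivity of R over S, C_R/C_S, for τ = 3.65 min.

Solving the coupled first-order balances gives C_R(τ) = [k₁/(k₂−k₁)]·C_{A0}·(e^(−k₁τ) − e^(−k₂τ)).
e^(−k₁τ) = e^(−0.410×3.65) = e^(−1.496) = 0.2239; e^(−k₂τ) = e^(−0.6643) = 0.5146.
C_R = 0.410×0.764/(0.182−0.410) × (0.2239−0.5146) = (-1.374)×(-0.2907) = 0.3994 mol/L.
C_A = C_{A0}e^(−k₁τ) = 0.1711 mol/L, so C_S = C_{A0}−C_A−C_R = 0.1935 mol/L; C_R/C_S = 2.06.

2.06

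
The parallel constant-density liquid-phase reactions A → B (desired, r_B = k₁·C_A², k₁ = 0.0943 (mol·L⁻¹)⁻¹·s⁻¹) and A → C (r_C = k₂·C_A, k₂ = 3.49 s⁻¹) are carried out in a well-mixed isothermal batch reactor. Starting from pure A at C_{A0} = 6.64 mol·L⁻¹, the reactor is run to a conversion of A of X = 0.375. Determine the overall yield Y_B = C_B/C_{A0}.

C_A = C_{A0}(1−X) = 4.150 mol·L⁻¹.
Along a PFR/batch, dC_C/dC_A = −r_C/(r_B+r_C) = −k₂/(k₂+k₁·C_A).
Integrating from C_{A0} to C_A: C_C = (3.49/0.0943)·ln[(3.49+0.0943·6.64)/(3.49+0.0943·4.15)] = 37.01·ln(4.116/3.881) = 2.174 mol·L⁻¹.
Then C_B = (C_{A0}−C_A) − C_C = 2.490 − 2.174 = 0.3162 mol·L⁻¹.
Y_B = C_B/C_{A0} = 0.3162/6.64 = 0.0476.

0.0476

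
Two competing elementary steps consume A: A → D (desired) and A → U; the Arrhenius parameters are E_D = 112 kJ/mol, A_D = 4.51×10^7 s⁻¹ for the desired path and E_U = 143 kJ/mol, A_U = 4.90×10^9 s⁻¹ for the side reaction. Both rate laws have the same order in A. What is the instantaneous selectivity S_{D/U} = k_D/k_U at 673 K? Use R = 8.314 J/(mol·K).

2.34

Since both paths have the same order in A, the concentration cancels and S_{D/U} = k_D/k_U = (A_D/A_U)·exp[(E_U−E_D)/(RT)].
(E_U−E_D)/(RT) = (143−112)×10³/(8.314×673) = 31000/5595 = 5.540.
k_D/k_U = (4.51×10^7/4.90×10^9)·exp(5.540) = 0.009204 × 254.8 = 2.34.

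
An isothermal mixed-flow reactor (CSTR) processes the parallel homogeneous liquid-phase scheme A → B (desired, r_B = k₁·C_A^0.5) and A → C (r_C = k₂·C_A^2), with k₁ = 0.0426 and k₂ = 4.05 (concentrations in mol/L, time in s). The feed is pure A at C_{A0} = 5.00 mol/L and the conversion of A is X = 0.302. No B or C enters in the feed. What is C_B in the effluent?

0.00243 mol/L

Exit C_A = C_{A0}(1−X) = 5.00×0.698 = 3.490 mol/L.
In a CSTR the entire volume is at exit conditions, so r_B = 0.0426×3.490^0.5 = 0.07958 and r_C = 4.05×3.490^2 = 49.33.
Fraction of consumed A going to B: r_B/(r_B+r_C) = 0.001611.
C_B = 0.001611·C_{A0}·X = 0.001611×5.00×0.302 = 0.00243 mol/L.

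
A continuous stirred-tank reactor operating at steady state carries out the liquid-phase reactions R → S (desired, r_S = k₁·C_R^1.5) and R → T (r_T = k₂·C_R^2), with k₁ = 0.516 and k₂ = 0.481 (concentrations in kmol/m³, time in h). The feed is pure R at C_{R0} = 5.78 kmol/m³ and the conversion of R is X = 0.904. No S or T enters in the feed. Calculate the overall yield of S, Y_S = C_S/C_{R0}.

Exit C_R = C_{R0}(1−X) = 5.78×0.0960 = 0.5549 kmol/m³.
In a CSTR the entire volume is at exit conditions, so r_S = 0.516×0.5549^1.5 = 0.2133 and r_T = 0.481×0.5549^2 = 0.1481.
Fraction of consumed R going to S: r_S/(r_S+r_T) = 0.5902.
C_S = 0.5902·C_{R0}·X = 0.5902×5.78×0.904 = 3.08 kmol/m³; Y_S = C_S/C_{R0} = 0.534.

0.534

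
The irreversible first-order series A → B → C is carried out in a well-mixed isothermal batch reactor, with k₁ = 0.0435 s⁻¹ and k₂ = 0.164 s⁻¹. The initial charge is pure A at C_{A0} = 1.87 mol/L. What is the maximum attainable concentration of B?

0.307 mol/L

At the optimum, C_{B,max}/C_{A0} = (k₁/k₂)^[k₂/(k₂−k₁)].
= (0.0435/0.164)^(0.164/(0.164−0.0435)) = (0.2652)^(1.361) = 0.1643.
C_{B,max} = 0.1643×1.87 = 0.307 mol/L.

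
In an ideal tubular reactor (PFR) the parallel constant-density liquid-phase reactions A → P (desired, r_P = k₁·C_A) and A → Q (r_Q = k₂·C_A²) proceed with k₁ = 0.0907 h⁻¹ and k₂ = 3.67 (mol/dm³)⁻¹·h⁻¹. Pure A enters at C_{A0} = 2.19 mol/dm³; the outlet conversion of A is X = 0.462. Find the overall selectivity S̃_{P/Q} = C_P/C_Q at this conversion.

0.0151

C_A = C_{A0}(1−X) = 1.178 mol/dm³.
Along a PFR/batch, dC_P/dC_A = −r_P/(r_P+r_Q) = −k₁/(k₁+k₂·C_A).
Integrating from C_{A0} to C_A: C_P = (0.0907/3.67)·ln[(0.0907+3.67·2.19)/(0.0907+3.67·1.18)] = 0.02471·ln(8.128/4.415) = 0.01508 mol/dm³.
C_Q = (C_{A0}−C_A)−C_P = 0.9967 mol/dm³; S̃_{P/Q} = 0.01508/0.9967 = 0.0151.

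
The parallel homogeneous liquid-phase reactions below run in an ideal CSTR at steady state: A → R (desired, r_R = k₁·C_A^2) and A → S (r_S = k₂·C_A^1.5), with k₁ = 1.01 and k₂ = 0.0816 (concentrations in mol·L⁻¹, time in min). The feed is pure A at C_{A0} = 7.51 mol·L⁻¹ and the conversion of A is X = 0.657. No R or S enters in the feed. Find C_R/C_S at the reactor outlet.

Exit C_A = C_{A0}(1−X) = 7.51×0.343 = 2.576 mol·L⁻¹.
Rates in a CSTR are evaluated at the outlet concentration: r_R = 1.01×2.576^2 = 6.702, r_S = 0.0816×2.576^1.5 = 0.3374.
Overall selectivity = C_R/C_S = r_Rτ/(r_Sτ) = r_R/r_S = 19.9.

19.9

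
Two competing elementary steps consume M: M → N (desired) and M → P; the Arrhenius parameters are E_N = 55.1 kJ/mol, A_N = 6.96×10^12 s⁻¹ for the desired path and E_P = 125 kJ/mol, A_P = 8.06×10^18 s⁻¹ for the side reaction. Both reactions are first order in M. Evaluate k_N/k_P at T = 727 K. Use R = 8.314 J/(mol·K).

With equal orders, S_{N/P} = k_N/k_P = (A_N/A_P)·exp[(E_P−E_N)/(RT)].
(E_P−E_N)/(RT) = (125−55.1)×10³/(8.314×727) = 69900/6044 = 11.56.
k_N/k_P = (6.96×10^12/8.06×10^18)·exp(11.56) = 8.635×10^-7 × 1.053×10^5 = 0.0909.

0.0909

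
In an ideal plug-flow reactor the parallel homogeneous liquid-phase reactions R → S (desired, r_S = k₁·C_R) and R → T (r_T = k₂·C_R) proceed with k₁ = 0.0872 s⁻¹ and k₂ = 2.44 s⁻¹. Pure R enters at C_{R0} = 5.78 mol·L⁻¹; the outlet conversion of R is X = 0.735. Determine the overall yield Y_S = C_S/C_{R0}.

C_R = C_{R0}(1−X) = 1.532 mol·L⁻¹.
Both paths are first order in R, so the instantaneous fraction to S is constant: dC_S/d(−C_R) = k₁/(k₁+k₂) = 0.03450.
C_S = 0.03450·(C_{R0}−C_R) = 0.03450×4.248 = 0.147 mol·L⁻¹.
Y_S = C_S/C_{R0} = 0.1466/5.78 = 0.0254.

0.0254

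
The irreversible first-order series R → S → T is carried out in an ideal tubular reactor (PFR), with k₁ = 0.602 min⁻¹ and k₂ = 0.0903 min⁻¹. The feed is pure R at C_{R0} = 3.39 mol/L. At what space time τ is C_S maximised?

3.71 min

Setting dC_S/dτ = 0 gives τ_opt = ln(k₂/k₁)/(k₂−k₁).
= ln(0.0903/0.602)/(0.0903−0.602) = ln(0.1500)/-0.5117 = -1.897/-0.5117 = 3.71 min.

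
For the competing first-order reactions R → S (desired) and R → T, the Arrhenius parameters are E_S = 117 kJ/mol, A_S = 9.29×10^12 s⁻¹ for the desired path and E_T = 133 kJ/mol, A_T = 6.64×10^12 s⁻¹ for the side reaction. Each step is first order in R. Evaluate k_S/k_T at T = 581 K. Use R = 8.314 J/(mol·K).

With equal orders, S_{S/T} = k_S/k_T = (A_S/A_T)·exp[(E_T−E_S)/(RT)].
(E_T−E_S)/(RT) = (133−117)×10³/(8.314×581) = 16000/4830 = 3.312.
k_S/k_T = (9.29×10^12/6.64×10^12)·exp(3.312) = 1.399 × 27.45 = 38.4.

38.4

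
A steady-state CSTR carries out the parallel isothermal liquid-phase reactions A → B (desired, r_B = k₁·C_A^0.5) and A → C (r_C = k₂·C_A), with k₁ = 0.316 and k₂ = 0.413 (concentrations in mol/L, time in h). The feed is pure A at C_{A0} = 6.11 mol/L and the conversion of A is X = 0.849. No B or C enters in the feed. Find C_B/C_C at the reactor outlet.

0.797

Exit C_A = C_{A0}(1−X) = 6.11×0.151 = 0.9226 mol/L.
A CSTR operates uniformly at the exit composition, giving r_B = 0.3035 and r_C = 0.3810 (each k·C_A^n at C_A = 0.9226).
Overall selectivity = C_B/C_C = r_Bτ/(r_Cτ) = r_B/r_C = 0.797.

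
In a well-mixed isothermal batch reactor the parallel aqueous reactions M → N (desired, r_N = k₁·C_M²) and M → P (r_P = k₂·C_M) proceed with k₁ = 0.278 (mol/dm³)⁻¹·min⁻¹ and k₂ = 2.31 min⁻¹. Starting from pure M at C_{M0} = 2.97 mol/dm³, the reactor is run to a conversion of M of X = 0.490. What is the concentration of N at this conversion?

0.307 mol/dm³

C_M = C_{M0}(1−X) = 1.515 mol/dm³.
Along a PFR/batch, dC_P/dC_M = −r_P/(r_N+r_P) = −k₂/(k₂+k₁·C_M).
Integrating from C_{M0} to C_M: C_P = (2.31/0.278)·ln[(2.31+0.278·2.97)/(2.31+0.278·1.51)] = 8.309·ln(3.136/2.731) = 1.148 mol/dm³.
Then C_N = (C_{M0}−C_M) − C_P = 1.455 − 1.148 = 0.3074 mol/dm³.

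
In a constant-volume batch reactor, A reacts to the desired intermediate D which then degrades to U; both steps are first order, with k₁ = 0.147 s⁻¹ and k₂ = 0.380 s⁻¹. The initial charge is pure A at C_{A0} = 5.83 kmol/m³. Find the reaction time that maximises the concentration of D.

4.08 s

The intermediate peaks when r₁ = r₂, i.e. k₁e^(−k₁t) = k₂e^(−k₂t), giving t_opt = ln(k₂/k₁)/(k₂−k₁).
= ln(0.380/0.147)/(0.380−0.147) = ln(2.585)/0.2330 = 0.9497/0.2330 = 4.08 s.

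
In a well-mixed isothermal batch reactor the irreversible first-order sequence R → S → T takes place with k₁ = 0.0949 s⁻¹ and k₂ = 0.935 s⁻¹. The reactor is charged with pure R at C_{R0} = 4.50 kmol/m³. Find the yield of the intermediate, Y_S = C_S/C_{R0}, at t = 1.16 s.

0.0630

For first-order series with pure R initially, C_S(t) = k₁C_{R0}/(k₂−k₁)·(e^(−k₁t) − e^(−k₂t)).
e^(−k₁t) = e^(−0.0949×1.16) = e^(−0.1101) = 0.8958; e^(−k₂t) = e^(−1.085) = 0.3380.
C_S = 0.0949×4.50/(0.935−0.0949) × (0.8958−0.3380) = 0.5083×0.5577 = 0.2835 kmol/m³.
Y_S = C_S/C_{R0} = 0.2835/4.50 = 0.0630.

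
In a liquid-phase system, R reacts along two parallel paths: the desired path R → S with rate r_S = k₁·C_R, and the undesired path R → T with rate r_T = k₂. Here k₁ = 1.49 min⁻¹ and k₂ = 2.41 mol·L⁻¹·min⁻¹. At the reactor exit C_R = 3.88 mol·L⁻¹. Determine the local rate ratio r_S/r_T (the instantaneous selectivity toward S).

S_{S/T} = r_S/r_T = (k₁·C_R)/(k₂) = (k₁/k₂)·C_R.
= (1.49×3.880) / (2.41) = 5.781/2.410 = 2.40.
Since the desired path is higher order in R, keeping C_R high (PFR or concentrated feed) favours S.

2.40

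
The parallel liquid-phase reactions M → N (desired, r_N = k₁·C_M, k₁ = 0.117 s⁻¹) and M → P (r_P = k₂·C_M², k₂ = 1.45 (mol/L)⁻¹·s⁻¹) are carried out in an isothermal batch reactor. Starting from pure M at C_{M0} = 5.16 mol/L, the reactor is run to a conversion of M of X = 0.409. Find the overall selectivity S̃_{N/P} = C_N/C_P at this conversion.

C_M = C_{M0}(1−X) = 3.050 mol/L.
Along a PFR/batch, dC_N/dC_M = −r_N/(r_N+r_P) = −k₁/(k₁+k₂·C_M).
Integrating from C_{M0} to C_M: C_N = (0.117/1.45)·ln[(0.117+1.45·5.16)/(0.117+1.45·3.05)] = 0.08069·ln(7.599/4.539) = 0.04158 mol/L.
C_P = (C_{M0}−C_M)−C_N = 2.069 mol/L; S̃_{N/P} = 0.04158/2.069 = 0.0201.

0.0201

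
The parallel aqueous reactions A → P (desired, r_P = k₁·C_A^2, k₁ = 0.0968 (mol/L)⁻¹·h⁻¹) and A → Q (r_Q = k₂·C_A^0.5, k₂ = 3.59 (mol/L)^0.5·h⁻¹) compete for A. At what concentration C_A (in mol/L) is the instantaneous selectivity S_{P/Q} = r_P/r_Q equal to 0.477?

S_{P/Q} = (k₁/k₂)·C_A^1.5 ⇒ C_A = (S·k₂/k₁)^(1/1.5).
= (0.477×3.59/0.0968)^(0.6667) = (17.69)^(0.6667) = 6.79 mol/L.

6.79 mol/L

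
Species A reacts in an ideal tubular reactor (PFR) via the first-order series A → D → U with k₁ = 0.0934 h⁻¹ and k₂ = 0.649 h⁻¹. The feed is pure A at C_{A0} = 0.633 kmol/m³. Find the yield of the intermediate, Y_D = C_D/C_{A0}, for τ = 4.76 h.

The intermediate concentration in a first-order A→B→C sequence is C_D = k₁C_{A0}(e^(−k₁τ) − e^(−k₂τ))/(k₂−k₁).
e^(−k₁τ) = e^(−0.0934×4.76) = e^(−0.4446) = 0.6411; e^(−k₂τ) = e^(−3.089) = 0.04554.
C_D = 0.0934×0.633/(0.649−0.0934) × (0.6411−0.04554) = 0.1064×0.5956 = 0.06337 kmol/m³.
Y_D = C_D/C_{A0} = 0.06337/0.633 = 0.100.

0.100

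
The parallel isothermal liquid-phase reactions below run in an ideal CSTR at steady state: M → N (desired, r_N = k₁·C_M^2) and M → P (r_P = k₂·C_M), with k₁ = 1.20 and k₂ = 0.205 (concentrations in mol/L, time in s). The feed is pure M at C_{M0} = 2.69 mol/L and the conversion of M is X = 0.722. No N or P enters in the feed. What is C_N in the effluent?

Exit C_M = C_{M0}(1−X) = 2.69×0.278 = 0.7478 mol/L.
A CSTR operates uniformly at the exit composition, giving r_N = 0.6711 and r_P = 0.1533 (each k·C_M^n at C_M = 0.7478).
Fraction of consumed M going to N: r_N/(r_N+r_P) = 0.8140.
C_N = 0.8140·C_{M0}·X = 0.8140×2.69×0.722 = 1.58 mol/L.

1.58 mol/L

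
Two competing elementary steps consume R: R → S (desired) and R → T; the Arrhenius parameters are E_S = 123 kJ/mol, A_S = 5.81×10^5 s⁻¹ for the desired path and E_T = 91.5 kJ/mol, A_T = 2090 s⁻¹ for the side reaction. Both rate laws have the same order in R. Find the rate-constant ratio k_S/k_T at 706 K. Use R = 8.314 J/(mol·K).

1.30

Since both paths have the same order in R, the concentration cancels and S_{S/T} = k_S/k_T = (A_S/A_T)·exp[(E_T−E_S)/(RT)].
(E_T−E_S)/(RT) = (91.5−123)×10³/(8.314×706) = -31500/5870 = -5.367.
k_S/k_T = (5.81×10^5/2090)·exp(-5.367) = 278.0 × 0.004670 = 1.30.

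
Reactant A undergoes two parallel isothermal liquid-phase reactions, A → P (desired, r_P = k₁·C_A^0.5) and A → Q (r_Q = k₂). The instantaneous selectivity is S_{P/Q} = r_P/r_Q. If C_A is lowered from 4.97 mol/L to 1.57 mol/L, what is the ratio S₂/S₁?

0.562

S_{P/Q} = (k₁/k₂)·C_A^0.5, so S₂/S₁ = (C_{A,2}/C_{A,1})^0.5.
= (1.57/4.97)^0.5 = (0.3159)^0.5 = 0.562.
Selectivity toward P falls as C_A falls — high-concentration operation is favoured.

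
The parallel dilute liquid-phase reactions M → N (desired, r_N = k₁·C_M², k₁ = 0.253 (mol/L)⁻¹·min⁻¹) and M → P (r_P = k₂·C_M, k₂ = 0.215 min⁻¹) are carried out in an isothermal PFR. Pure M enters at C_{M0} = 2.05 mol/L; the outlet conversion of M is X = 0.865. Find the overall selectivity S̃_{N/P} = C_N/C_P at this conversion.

C_M = C_{M0}(1−X) = 0.2767 mol/L.
Along a PFR/batch, dC_P/dC_M = −r_P/(r_N+r_P) = −k₂/(k₂+k₁·C_M).
Integrating from C_{M0} to C_M: C_P = (0.215/0.253)·ln[(0.215+0.253·2.05)/(0.215+0.253·0.277)] = 0.8498·ln(0.7336/0.2850) = 0.8035 mol/L.
Then C_N = (C_{M0}−C_M) − C_P = 1.773 − 0.8035 = 0.9698 mol/L.
S̃_{N/P} = C_N/C_P = 0.9698/0.8035 = 1.21.

1.21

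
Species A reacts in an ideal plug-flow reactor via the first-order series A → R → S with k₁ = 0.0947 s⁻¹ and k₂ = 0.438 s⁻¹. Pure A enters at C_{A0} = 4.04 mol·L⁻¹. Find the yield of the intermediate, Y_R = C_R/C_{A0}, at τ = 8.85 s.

The intermediate concentration in a first-order A→B→C sequence is C_R = k₁C_{A0}(e^(−k₁τ) − e^(−k₂τ))/(k₂−k₁).
e^(−k₁τ) = e^(−0.0947×8.85) = e^(−0.8381) = 0.4325; e^(−k₂τ) = e^(−3.876) = 0.02073.
C_R = 0.0947×4.04/(0.438−0.0947) × (0.4325−0.02073) = 1.114×0.4118 = 0.4589 mol·L⁻¹.
Y_R = C_R/C_{A0} = 0.4589/4.04 = 0.114.

0.114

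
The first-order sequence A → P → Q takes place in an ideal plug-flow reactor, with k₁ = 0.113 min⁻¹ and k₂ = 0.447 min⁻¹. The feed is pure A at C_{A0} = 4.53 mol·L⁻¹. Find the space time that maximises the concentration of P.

4.12 min

Setting dC_P/dτ = 0 gives τ_opt = ln(k₂/k₁)/(k₂−k₁).
= ln(0.447/0.113)/(0.447−0.113) = ln(3.956)/0.3340 = 1.375/0.3340 = 4.12 min.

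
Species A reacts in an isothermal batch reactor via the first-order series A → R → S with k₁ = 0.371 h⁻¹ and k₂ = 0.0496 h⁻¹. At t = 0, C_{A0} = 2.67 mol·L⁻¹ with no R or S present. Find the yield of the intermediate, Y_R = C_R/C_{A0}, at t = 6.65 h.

Solving the coupled first-order balances gives C_R(t) = [k₁/(k₂−k₁)]·C_{A0}·(e^(−k₁t) − e^(−k₂t)).
e^(−k₁t) = e^(−0.371×6.65) = e^(−2.467) = 0.08483; e^(−k₂t) = e^(−0.3298) = 0.7190.
C_R = 0.371×2.67/(0.0496−0.371) × (0.08483−0.7190) = (-3.082)×(-0.6342) = 1.955 mol·L⁻¹.
Y_R = C_R/C_{A0} = 1.955/2.67 = 0.732.

0.732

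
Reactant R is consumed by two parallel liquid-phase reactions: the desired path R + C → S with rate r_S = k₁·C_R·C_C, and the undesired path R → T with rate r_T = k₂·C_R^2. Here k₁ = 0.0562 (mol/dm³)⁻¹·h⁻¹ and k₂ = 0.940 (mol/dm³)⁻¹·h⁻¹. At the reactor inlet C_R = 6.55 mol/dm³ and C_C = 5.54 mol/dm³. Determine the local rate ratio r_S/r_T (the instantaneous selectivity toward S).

S_{S/T} = r_S/r_T = (k₁·C_R·C_C)/(k₂·C_R^2) = (k₁/k₂)·C_R⁻¹·C_C.
= (0.0562×6.550×5.540) / (0.940×6.550^2) = 2.039/40.33 = 0.0506.
The undesired path is higher order in R, so low C_R (CSTR or dilute feed) favours S.

0.0506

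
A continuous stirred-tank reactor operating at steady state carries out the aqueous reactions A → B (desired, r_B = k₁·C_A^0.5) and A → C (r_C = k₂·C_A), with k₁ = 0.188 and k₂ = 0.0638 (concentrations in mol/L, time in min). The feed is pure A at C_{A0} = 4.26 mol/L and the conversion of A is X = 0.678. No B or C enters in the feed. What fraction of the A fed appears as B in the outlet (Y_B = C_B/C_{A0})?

0.485

Exit C_A = C_{A0}(1−X) = 4.26×0.322 = 1.372 mol/L.
Rates in a CSTR are evaluated at the outlet concentration: r_B = 0.188×1.372^0.5 = 0.2202, r_C = 0.0638×1.372 = 0.08752.
Fraction of consumed A going to B: r_B/(r_B+r_C) = 0.7156.
C_B = 0.7156·C_{A0}·X = 0.7156×4.26×0.678 = 2.07 mol/L; Y_B = C_B/C_{A0} = 0.485.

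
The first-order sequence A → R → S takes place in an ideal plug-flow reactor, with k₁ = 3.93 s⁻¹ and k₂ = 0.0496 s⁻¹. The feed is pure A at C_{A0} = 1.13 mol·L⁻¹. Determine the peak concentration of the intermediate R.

1.07 mol·L⁻¹

At the optimum, C_{R,max}/C_{A0} = (k₁/k₂)^[k₂/(k₂−k₁)].
= (3.93/0.0496)^(0.0496/(0.0496−3.93)) = (79.23)^(-0.01278) = 0.9456.
C_{R,max} = 0.9456×1.13 = 1.07 mol·L⁻¹.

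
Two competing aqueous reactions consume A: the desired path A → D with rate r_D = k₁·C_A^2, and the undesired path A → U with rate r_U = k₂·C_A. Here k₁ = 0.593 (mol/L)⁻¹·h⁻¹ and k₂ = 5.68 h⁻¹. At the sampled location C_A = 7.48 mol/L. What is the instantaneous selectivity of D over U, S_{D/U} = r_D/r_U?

0.781

S_{D/U} = r_D/r_U = (k₁·C_A^2)/(k₂·C_A) = (k₁/k₂)·C_A.
= (0.593×7.480^2) / (5.68×7.480) = 33.18/42.49 = 0.781.
Since the desired path is higher order in A, keeping C_A high (PFR or concentrated feed) favours D.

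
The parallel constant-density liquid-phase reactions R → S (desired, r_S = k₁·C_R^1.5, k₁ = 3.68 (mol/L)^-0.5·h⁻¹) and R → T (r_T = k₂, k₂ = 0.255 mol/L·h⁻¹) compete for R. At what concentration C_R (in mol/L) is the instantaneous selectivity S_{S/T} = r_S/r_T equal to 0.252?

S_{S/T} = (k₁/k₂)·C_R^1.5 ⇒ C_R = (S·k₂/k₁)^(1/1.5).
= (0.252×0.255/3.68)^(0.6667) = (0.01746)^(0.6667) = 0.0673 mol/L.

0.0673 mol/L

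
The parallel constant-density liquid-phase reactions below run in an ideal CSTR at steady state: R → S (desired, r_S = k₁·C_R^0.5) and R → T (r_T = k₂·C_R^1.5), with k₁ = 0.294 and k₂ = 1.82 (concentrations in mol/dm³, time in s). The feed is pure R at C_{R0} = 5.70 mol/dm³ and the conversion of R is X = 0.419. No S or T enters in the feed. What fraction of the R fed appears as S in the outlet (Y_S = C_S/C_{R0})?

Exit C_R = C_{R0}(1−X) = 5.70×0.581 = 3.312 mol/dm³.
A CSTR operates uniformly at the exit composition, giving r_S = 0.5350 and r_T = 10.97 (each k·C_R^n at C_R = 3.312).
Fraction of consumed R going to S: r_S/(r_S+r_T) = 0.04651.
C_S = 0.04651·C_{R0}·X = 0.04651×5.70×0.419 = 0.111 mol/dm³; Y_S = C_S/C_{R0} = 0.0195.

0.0195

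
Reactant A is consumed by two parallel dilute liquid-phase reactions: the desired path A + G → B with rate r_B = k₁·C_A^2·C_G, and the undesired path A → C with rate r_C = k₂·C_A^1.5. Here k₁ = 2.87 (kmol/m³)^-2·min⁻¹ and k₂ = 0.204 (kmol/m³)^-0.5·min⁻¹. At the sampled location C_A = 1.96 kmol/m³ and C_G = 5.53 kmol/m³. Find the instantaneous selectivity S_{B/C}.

109

S_{B/C} = r_B/r_C = (k₁·C_A^2·C_G)/(k₂·C_A^1.5) = (k₁/k₂)·C_A^0.5·C_G.
= (2.87×1.960^2×5.530) / (0.204×1.960^1.5) = 60.97/0.5598 = 109.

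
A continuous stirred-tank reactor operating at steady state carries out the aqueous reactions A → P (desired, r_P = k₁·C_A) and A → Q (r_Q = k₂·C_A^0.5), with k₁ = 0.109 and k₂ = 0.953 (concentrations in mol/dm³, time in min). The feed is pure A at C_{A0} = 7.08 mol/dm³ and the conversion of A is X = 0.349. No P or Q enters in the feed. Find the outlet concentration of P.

Exit C_A = C_{A0}(1−X) = 7.08×0.651 = 4.609 mol/dm³.
Rates in a CSTR are evaluated at the outlet concentration: r_P = 0.109×4.609 = 0.5024, r_Q = 0.953×4.609^0.5 = 2.046.
Fraction of consumed A going to P: r_P/(r_P+r_Q) = 0.1971.
C_P = 0.1971·C_{A0}·X = 0.1971×7.08×0.349 = 0.487 mol/dm³.

0.487 mol/dm³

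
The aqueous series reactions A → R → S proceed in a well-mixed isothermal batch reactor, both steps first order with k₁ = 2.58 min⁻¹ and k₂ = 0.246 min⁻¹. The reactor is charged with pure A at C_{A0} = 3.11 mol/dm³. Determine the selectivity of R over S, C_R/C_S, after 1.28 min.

The intermediate concentration in a first-order A→B→C sequence is C_R = k₁C_{A0}(e^(−k₁t) − e^(−k₂t))/(k₂−k₁).
e^(−k₁t) = e^(−2.58×1.28) = e^(−3.302) = 0.03679; e^(−k₂t) = e^(−0.3149) = 0.7299.
C_R = 2.58×3.11/(0.246−2.58) × (0.03679−0.7299) = (-3.438)×(-0.6931) = 2.383 mol/dm³.
C_A = C_{A0}e^(−k₁t) = 0.1144 mol/dm³, so C_S = C_{A0}−C_A−C_R = 0.6129 mol/dm³; C_R/C_S = 3.89.

3.89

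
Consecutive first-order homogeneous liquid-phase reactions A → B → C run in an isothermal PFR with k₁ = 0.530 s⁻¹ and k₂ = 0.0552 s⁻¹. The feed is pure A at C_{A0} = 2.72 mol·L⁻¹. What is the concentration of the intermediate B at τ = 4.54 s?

2.09 mol·L⁻¹

Solving the coupled first-order balances gives C_B(τ) = [k₁/(k₂−k₁)]·C_{A0}·(e^(−k₁τ) − e^(−k₂τ)).
e^(−k₁τ) = e^(−0.530×4.54) = e^(−2.406) = 0.09016; e^(−k₂τ) = e^(−0.2506) = 0.7783.
C_B = 0.530×2.72/(0.0552−0.530) × (0.09016−0.7783) = (-3.036)×(-0.6882) = 2.089 mol·L⁻¹.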